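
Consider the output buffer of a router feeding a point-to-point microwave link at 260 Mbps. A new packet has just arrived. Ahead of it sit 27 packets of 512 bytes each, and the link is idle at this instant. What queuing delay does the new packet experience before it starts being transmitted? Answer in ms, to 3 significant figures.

Each queued packet: L/R = 4096/260000000 = 0.0157538 ms.
27 queued → 0.425354 ms.
Queuing delay = 0.425 ms.

0.425 ms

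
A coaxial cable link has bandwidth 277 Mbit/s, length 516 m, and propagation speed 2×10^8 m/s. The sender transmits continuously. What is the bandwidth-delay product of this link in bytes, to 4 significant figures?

89.33 bytes

Propagation delay = 516 / 200000000 = 2.58e-06 s.
BDP = R × t_prop = 277000000 × 2.58e-06 = 714.66 bits.
In bytes: 714.66/8 = 89.33 bytes.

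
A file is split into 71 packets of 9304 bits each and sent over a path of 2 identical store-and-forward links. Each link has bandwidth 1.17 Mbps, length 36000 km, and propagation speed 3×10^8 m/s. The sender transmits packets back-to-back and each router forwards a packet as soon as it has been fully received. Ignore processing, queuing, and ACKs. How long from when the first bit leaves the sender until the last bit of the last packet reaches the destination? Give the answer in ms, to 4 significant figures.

Per-hop transmission t_tx = L/R = 9304/1170000 = 7.95214 ms.
Per-hop propagation t_prop = 36000000/300000000 = 120 ms.
Pipeline fill: first packet needs 2·t_tx to clear all hops; remaining 70 packets each add one t_tx.
Total = (2+71-1)·t_tx + 2·t_prop = 72·7.95214 + 2·120 = 812.6 ms.

812.6 ms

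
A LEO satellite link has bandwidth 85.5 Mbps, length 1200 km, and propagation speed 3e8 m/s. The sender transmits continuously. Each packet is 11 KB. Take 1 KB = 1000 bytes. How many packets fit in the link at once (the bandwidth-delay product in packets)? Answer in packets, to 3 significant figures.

Propagation delay = 1200000 / 300000000 = 0.004 s.
BDP = R × t_prop = 85500000 × 0.004 = 342000 bits.
In packets of 88000 bits: 3.89 packets.

3.89 packets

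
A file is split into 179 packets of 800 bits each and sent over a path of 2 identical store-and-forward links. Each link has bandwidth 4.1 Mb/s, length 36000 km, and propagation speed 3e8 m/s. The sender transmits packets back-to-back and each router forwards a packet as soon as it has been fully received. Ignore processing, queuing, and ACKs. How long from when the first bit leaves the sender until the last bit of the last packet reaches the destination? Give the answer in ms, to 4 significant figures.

Per-hop transmission t_tx = L/R = 800/4.1e+06 = 0.195122 ms.
Per-hop propagation t_prop = 36000000/300000000 = 120 ms.
Pipeline fill: first packet needs 2·t_tx to clear all hops; remaining 178 packets each add one t_tx.
Total = (2+179-1)·t_tx + 2·t_prop = 180·0.195122 + 2·120 = 275.1 ms.

275.1 ms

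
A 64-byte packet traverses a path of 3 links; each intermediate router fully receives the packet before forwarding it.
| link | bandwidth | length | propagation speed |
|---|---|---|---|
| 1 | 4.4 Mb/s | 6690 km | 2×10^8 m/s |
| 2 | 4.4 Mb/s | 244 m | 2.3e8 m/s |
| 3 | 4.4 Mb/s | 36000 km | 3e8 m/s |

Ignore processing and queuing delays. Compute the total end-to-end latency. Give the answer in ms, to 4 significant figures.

153.8 ms

L = 64 × 8 = 512 bits.
Transmission delay per hop = L/R = 512/4400000 = 0.116364 ms; 3 hops → 0.349091 ms.
Propagation delays (d/s per hop): 33.45, 0.00106087, 120 ms; sum = 153.451 ms.
End-to-end = 153.8 ms.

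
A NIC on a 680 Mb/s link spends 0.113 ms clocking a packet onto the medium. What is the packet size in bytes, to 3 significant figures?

9610 bytes

L = R × t_tx = 680000000 b/s × 0.000113 s = 76840 bits.
In bytes: 76840 / 8 = 9610 bytes.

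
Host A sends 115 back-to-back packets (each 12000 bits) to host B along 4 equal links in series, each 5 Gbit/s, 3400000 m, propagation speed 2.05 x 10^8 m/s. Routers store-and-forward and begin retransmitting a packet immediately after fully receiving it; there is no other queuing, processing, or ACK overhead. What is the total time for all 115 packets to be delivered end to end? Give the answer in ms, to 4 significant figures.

Per-hop transmission t_tx = L/R = 12000/5000000000 = 0.0024 ms.
Per-hop propagation t_prop = 3400000/2.05e+08 = 16.5854 ms.
Pipeline fill: first packet needs 4·t_tx to clear all hops; remaining 114 packets each add one t_tx.
Total = (4+115-1)·t_tx + 4·t_prop = 118·0.0024 + 4·16.5854 = 66.62 ms.

66.62 ms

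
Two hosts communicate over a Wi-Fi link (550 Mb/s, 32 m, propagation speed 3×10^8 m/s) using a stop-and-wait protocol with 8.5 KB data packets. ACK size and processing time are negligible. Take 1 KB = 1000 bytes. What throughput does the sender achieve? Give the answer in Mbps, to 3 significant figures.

549 Mbps

t_tx = L/R = 68000/550000000 = 0.000123636 s.
t_prop = 32/300000000 = 1.06667e-07 s; RTT = 2.13333e-07 s.
Cycle = t_tx + RTT = 0.00012385 s.
Throughput = L / cycle = 68000 / 0.00012385 = 549 Mbps.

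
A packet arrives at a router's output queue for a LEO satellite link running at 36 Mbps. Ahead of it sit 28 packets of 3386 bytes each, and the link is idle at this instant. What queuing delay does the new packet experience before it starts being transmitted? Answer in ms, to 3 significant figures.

21.1 ms

Each queued packet: L/R = 27088/36000000 = 0.752444 ms.
28 queued → 21.0684 ms.
Queuing delay = 21.1 ms.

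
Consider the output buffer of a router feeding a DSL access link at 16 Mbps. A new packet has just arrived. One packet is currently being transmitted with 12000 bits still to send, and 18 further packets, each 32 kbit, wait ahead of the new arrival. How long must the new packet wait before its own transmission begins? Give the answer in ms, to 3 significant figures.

36.8 ms

Each queued packet: L/R = 32000/16000000 = 2 ms.
18 queued → 36 ms.
Plus remaining 12000 bits of current packet: 0.75 ms.
Queuing delay = 36.8 ms.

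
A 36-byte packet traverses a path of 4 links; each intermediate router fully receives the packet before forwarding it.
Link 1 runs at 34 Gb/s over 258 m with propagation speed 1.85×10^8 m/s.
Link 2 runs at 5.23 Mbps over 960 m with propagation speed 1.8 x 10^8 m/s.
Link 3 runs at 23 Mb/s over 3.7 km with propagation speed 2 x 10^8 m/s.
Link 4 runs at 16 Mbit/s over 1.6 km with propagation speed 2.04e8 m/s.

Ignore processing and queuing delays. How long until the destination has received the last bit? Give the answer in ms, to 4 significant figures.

0.1187 ms

L = 36 × 8 = 288 bits.
Transmission delays (L/R per hop): 8.47059e-06, 0.0550669, 0.0125217, 0.018 ms; sum = 0.0855971 ms.
Propagation delays (d/s per hop): 0.00139459, 0.00533333, 0.0185, 0.00784314 ms; sum = 0.0330711 ms.
End-to-end = 0.1187 ms.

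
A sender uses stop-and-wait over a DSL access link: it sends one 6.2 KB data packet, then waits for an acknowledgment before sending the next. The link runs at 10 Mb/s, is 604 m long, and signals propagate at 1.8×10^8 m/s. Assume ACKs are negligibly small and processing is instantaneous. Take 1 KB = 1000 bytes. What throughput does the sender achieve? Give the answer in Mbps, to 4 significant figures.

t_tx = L/R = 49600/10000000 = 0.00496 s.
t_prop = 604/180000000 = 3.35556e-06 s; RTT = 6.71111e-06 s.
Cycle = t_tx + RTT = 0.00496671 s.
Throughput = L / cycle = 49600 / 0.00496671 = 9.986 Mbps.

9.986 Mbps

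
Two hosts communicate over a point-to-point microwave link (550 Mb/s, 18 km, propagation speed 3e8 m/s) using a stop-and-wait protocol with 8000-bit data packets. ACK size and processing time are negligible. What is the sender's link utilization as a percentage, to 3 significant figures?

10.8 %

t_tx = L/R = 8000/550000000 = 1.45455e-05 s.
t_prop = 18000/300000000 = 6e-05 s; RTT = 0.00012 s.
Cycle = t_tx + RTT = 0.000134545 s.
Utilization = t_tx / cycle = 1.45455e-05/0.000134545 = 10.8 %.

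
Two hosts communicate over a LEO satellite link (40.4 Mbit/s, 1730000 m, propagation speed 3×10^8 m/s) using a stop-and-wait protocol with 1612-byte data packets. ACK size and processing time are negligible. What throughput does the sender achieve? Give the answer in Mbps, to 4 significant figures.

t_tx = L/R = 12896/40400000 = 0.000319208 s.
t_prop = 1730000/300000000 = 0.00576667 s; RTT = 0.0115333 s.
Cycle = t_tx + RTT = 0.0118525 s.
Throughput = L / cycle = 12896 / 0.0118525 = 1.088 Mbps.

1.088 Mbps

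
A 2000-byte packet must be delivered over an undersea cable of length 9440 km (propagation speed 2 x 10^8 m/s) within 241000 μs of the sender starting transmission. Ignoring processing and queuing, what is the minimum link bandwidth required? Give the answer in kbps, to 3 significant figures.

L = 16000 bits.
Propagation delay = 9440000 / 200000000 = 47200 μs.
Transmission budget = 241000 − 47200 = 193800 μs.
R ≥ L / t_tx = 16000 bits / 0.1938 s = 82.6 kbps.

82.6 kbps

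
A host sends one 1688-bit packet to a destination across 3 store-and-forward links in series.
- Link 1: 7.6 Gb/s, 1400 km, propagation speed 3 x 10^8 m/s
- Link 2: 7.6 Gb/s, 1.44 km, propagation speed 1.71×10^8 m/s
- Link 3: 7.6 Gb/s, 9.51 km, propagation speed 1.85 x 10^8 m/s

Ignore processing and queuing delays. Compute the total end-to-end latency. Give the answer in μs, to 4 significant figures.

Transmission delay per hop = L/R = 1688/7600000000 = 0.222105 μs; 3 hops → 0.666316 μs.
Propagation delays (d/s per hop): 4666.67, 8.42105, 51.4054 μs; sum = 4726.49 μs.
End-to-end = 4727 μs.

4727 μs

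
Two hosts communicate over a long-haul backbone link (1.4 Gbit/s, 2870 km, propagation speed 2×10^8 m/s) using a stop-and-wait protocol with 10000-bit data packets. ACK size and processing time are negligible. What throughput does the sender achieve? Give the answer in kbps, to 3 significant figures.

348 kbps

t_tx = L/R = 10000/1400000000 = 7.14286e-06 s.
t_prop = 2870000/200000000 = 0.01435 s; RTT = 0.0287 s.
Cycle = t_tx + RTT = 0.0287071 s.
Throughput = L / cycle = 10000 / 0.0287071 = 348 kbps.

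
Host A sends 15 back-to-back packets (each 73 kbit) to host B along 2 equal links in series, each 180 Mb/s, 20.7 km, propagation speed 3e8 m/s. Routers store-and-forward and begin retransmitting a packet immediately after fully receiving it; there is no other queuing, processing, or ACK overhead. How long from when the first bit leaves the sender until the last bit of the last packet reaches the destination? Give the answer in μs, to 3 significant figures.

Per-hop transmission t_tx = L/R = 73000/180000000 = 405.556 μs.
Per-hop propagation t_prop = 20700/300000000 = 69 μs.
Pipeline fill: first packet needs 2·t_tx to clear all hops; remaining 14 packets each add one t_tx.
Total = (2+15-1)·t_tx + 2·t_prop = 16·405.556 + 2·69 = 6630 μs.

6630 μs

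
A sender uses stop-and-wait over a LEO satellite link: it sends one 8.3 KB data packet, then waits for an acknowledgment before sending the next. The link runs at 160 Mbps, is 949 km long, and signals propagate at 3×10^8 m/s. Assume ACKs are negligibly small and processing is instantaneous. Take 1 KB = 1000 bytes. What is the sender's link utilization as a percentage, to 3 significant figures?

t_tx = L/R = 66400/160000000 = 0.000415 s.
t_prop = 949000/300000000 = 0.00316333 s; RTT = 0.00632667 s.
Cycle = t_tx + RTT = 0.00674167 s.
Utilization = t_tx / cycle = 0.000415/0.00674167 = 6.16 %.

6.16 %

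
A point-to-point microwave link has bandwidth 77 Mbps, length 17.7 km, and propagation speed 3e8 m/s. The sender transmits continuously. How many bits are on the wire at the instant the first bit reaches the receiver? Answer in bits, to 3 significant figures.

Propagation delay = 17700 / 300000000 = 5.9e-05 s.
BDP = R × t_prop = 77000000 × 5.9e-05 = 4543 bits.

4540 bits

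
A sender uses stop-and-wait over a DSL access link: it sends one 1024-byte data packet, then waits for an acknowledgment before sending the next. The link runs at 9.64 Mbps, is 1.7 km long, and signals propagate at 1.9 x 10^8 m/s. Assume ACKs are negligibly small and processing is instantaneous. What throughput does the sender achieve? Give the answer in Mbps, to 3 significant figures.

9.44 Mbps

t_tx = L/R = 8192/9640000 = 0.000849793 s.
t_prop = 1700/190000000 = 8.94737e-06 s; RTT = 1.78947e-05 s.
Cycle = t_tx + RTT = 0.000867687 s.
Throughput = L / cycle = 8192 / 0.000867687 = 9.44 Mbps.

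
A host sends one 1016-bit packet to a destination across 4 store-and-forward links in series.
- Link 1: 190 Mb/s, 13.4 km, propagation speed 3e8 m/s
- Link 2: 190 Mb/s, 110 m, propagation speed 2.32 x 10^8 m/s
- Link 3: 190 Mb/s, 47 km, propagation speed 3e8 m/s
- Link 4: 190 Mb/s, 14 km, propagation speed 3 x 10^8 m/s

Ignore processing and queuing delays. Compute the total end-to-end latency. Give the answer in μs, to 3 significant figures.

Transmission delay per hop = L/R = 1016/190000000 = 5.34737 μs; 4 hops → 21.3895 μs.
Propagation delays (d/s per hop): 44.6667, 0.474138, 156.667, 46.6667 μs; sum = 248.474 μs.
End-to-end = 270 μs.

270 μs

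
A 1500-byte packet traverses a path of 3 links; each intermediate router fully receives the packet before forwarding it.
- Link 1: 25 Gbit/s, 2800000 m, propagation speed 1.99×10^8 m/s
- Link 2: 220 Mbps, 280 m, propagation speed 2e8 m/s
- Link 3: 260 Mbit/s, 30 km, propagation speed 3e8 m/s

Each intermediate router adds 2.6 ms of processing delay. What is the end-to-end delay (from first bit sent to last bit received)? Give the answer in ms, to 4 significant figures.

L = 1500 × 8 = 12000 bits.
Transmission delays (L/R per hop): 0.00048, 0.0545455, 0.0461538 ms; sum = 0.101179 ms.
Propagation delays (d/s per hop): 14.0704, 0.0014, 0.1 ms; sum = 14.1718 ms.
Processing at 2 router(s): 2 × 2.6 ms = 5.2 ms.
End-to-end = 19.47 ms.

19.47 ms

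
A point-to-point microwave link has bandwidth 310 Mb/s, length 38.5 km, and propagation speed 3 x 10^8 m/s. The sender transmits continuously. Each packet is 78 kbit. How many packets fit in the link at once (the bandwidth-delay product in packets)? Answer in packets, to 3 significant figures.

Propagation delay = 38500 / 300000000 = 0.000128333 s.
BDP = R × t_prop = 310000000 × 0.000128333 = 39783.3 bits.
In packets of 78000 bits: 0.510 packets.

0.510 packets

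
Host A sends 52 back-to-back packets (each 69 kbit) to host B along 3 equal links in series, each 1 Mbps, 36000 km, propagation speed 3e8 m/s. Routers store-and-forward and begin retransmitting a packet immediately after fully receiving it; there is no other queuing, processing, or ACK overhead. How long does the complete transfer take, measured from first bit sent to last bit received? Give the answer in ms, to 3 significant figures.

Per-hop transmission t_tx = L/R = 69000/1000000 = 69 ms.
Per-hop propagation t_prop = 36000000/300000000 = 120 ms.
Pipeline fill: first packet needs 3·t_tx to clear all hops; remaining 51 packets each add one t_tx.
Total = (3+52-1)·t_tx + 3·t_prop = 54·69 + 3·120 = 4090 ms.

4090 ms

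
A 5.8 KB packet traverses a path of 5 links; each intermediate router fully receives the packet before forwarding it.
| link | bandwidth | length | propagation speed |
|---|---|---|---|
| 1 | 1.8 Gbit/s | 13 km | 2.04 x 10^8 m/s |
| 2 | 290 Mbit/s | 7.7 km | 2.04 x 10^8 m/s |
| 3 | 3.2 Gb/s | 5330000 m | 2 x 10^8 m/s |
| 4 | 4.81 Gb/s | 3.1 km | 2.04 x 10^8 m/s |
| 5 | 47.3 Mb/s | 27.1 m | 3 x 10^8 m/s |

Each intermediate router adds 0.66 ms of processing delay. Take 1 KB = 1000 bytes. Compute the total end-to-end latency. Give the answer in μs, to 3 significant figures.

L = 46400 bits.
Transmission delays (L/R per hop): 25.7778, 160, 14.5, 9.64657, 980.973 μs; sum = 1190.9 μs.
Propagation delays (d/s per hop): 63.7255, 37.7451, 26650, 15.1961, 0.0903333 μs; sum = 26766.8 μs.
Processing at 4 router(s): 4 × 0.66 ms = 2640 μs.
End-to-end = 30600 μs.

30600 μs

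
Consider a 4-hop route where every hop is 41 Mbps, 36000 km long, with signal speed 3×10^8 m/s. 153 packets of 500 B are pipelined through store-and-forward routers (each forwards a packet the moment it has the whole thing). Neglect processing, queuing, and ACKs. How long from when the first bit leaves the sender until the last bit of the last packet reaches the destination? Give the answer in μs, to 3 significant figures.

495000 μs

Per-hop transmission t_tx = L/R = 4000/41000000 = 97.561 μs.
Per-hop propagation t_prop = 36000000/300000000 = 120000 μs.
Pipeline fill: first packet needs 4·t_tx to clear all hops; remaining 152 packets each add one t_tx.
Total = (4+153-1)·t_tx + 4·t_prop = 156·97.561 + 4·120000 = 495000 μs.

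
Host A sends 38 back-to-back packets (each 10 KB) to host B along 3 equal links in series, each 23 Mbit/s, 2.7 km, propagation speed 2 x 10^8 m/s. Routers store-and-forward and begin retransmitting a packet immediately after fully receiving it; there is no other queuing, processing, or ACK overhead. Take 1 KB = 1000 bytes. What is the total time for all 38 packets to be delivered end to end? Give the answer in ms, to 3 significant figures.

139 ms

Per-hop transmission t_tx = L/R = 80000/23000000 = 3.47826 ms.
Per-hop propagation t_prop = 2700/200000000 = 0.0135 ms.
Pipeline fill: first packet needs 3·t_tx to clear all hops; remaining 37 packets each add one t_tx.
Total = (3+38-1)·t_tx + 3·t_prop = 40·3.47826 + 3·0.0135 = 139 ms.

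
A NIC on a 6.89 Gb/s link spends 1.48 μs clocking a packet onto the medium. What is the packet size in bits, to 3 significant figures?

10200 bits

L = R × t_tx = 6890000000 b/s × 1.48e-06 s = 10197.2 bits.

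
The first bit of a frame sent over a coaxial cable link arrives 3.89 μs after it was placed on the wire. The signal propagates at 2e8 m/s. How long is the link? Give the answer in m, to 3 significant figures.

d = s × t_prop = 200000000 × 3.89e-06 = 778 m.

778 m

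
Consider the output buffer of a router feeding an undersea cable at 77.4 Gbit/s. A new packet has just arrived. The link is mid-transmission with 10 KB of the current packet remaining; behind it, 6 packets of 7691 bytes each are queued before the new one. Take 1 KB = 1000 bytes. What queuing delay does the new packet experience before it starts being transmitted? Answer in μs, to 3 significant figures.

5.80 μs

Each queued packet: L/R = 61528/77400000000 = 0.794935 μs.
6 queued → 4.76961 μs.
Plus remaining 80000 bits of current packet: 1.03359 μs.
Queuing delay = 5.80 μs.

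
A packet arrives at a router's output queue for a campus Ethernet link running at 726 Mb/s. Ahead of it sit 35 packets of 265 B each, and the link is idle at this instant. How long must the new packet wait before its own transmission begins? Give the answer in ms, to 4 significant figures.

0.1022 ms

Each queued packet: L/R = 2120/726000000 = 0.00292011 ms.
35 queued → 0.102204 ms.
Queuing delay = 0.1022 ms.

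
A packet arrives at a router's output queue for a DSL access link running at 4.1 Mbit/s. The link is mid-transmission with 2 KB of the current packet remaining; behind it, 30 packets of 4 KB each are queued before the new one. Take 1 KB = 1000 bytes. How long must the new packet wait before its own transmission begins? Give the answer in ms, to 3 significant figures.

Each queued packet: L/R = 32000/4.1e+06 = 7.80488 ms.
30 queued → 234.146 ms.
Plus remaining 16000 bits of current packet: 3.90244 ms.
Queuing delay = 238 ms.

238 ms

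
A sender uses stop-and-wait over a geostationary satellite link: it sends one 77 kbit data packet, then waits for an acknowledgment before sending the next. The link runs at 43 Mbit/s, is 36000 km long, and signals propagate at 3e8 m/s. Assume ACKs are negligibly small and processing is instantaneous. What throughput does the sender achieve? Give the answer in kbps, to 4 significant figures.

318.5 kbps

t_tx = L/R = 77000/43000000 = 0.0017907 s.
t_prop = 36000000/300000000 = 0.12 s; RTT = 0.24 s.
Cycle = t_tx + RTT = 0.241791 s.
Throughput = L / cycle = 77000 / 0.241791 = 318.5 kbps.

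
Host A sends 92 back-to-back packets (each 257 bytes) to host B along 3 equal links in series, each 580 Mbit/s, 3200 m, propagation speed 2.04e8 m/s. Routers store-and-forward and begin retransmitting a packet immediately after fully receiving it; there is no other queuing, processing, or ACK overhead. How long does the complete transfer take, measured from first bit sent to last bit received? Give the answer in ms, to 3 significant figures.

0.380 ms

Per-hop transmission t_tx = L/R = 2056/580000000 = 0.00354483 ms.
Per-hop propagation t_prop = 3200/204000000 = 0.0156863 ms.
Pipeline fill: first packet needs 3·t_tx to clear all hops; remaining 91 packets each add one t_tx.
Total = (3+92-1)·t_tx + 3·t_prop = 94·0.00354483 + 3·0.0156863 = 0.380 ms.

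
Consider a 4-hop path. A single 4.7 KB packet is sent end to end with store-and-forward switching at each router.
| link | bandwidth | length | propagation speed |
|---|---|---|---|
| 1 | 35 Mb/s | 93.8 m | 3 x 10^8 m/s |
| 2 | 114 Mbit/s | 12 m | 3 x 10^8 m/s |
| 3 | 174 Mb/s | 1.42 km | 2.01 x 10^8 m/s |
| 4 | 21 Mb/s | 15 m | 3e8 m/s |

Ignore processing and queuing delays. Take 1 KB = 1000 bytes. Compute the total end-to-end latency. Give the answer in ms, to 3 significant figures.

3.42 ms

L = 37600 bits.
Transmission delays (L/R per hop): 1.07429, 0.329825, 0.216092, 1.79048 ms; sum = 3.41068 ms.
Propagation delays (d/s per hop): 0.000312667, 4e-05, 0.00706468, 5e-05 ms; sum = 0.00746734 ms.
End-to-end = 3.42 ms.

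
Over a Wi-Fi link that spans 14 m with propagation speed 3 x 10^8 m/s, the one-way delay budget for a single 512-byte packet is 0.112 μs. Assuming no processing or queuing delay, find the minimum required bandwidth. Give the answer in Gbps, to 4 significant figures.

L = 4096 bits.
Propagation delay = 14 / 300000000 = 0.0466667 μs.
Transmission budget = 0.112 − 0.0466667 = 0.0653333 μs.
R ≥ L / t_tx = 4096 bits / 6.53333e-08 s = 62.69 Gbps.

62.69 Gbps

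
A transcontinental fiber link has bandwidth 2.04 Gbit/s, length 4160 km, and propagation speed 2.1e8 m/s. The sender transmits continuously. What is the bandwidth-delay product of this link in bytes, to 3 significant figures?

Propagation delay = 4160000 / 210000000 = 0.0198095 s.
BDP = R × t_prop = 2040000000 × 0.0198095 = 40411400 bits.
In bytes: 40411400/8 = 5050000 bytes.

5050000 bytes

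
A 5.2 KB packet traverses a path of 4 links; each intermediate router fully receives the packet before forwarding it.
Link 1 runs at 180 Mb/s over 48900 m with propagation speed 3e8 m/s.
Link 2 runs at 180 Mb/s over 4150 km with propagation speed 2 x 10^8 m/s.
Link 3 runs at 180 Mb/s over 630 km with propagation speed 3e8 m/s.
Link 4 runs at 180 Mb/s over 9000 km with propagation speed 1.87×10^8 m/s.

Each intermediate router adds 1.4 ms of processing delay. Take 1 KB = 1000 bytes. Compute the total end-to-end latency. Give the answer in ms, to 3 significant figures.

76.3 ms

L = 41600 bits.
Transmission delay per hop = L/R = 41600/180000000 = 0.231111 ms; 4 hops → 0.924444 ms.
Propagation delays (d/s per hop): 0.163, 20.75, 2.1, 48.1283 ms; sum = 71.1413 ms.
Processing at 3 router(s): 3 × 1.4 ms = 4.2 ms.
End-to-end = 76.3 ms.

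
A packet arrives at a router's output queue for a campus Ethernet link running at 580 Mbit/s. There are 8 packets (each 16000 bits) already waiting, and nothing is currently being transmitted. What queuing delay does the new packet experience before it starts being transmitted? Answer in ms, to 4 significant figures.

0.2207 ms

Each queued packet: L/R = 16000/580000000 = 0.0275862 ms.
8 queued → 0.22069 ms.
Queuing delay = 0.2207 ms.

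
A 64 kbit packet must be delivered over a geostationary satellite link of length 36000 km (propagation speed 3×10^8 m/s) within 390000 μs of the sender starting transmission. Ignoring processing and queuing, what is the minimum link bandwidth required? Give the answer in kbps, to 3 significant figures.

237 kbps

Propagation delay = 36000000 / 300000000 = 120000 μs.
Transmission budget = 390000 − 120000 = 270000 μs.
R ≥ L / t_tx = 64000 bits / 0.27 s = 237 kbps.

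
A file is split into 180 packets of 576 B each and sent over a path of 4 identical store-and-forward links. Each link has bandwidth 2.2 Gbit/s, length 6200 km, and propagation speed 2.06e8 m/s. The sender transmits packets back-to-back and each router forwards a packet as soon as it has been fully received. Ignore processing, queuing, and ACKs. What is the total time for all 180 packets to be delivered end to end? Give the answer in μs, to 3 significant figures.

121000 μs

Per-hop transmission t_tx = L/R = 4608/2200000000 = 2.09455 μs.
Per-hop propagation t_prop = 6200000/206000000 = 30097.1 μs.
Pipeline fill: first packet needs 4·t_tx to clear all hops; remaining 179 packets each add one t_tx.
Total = (4+180-1)·t_tx + 4·t_prop = 183·2.09455 + 4·30097.1 = 121000 μs.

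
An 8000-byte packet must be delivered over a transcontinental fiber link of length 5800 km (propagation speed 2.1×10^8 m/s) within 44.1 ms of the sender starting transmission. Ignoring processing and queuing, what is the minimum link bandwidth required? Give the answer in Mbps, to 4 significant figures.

3.883 Mbps

L = 64000 bits.
Propagation delay = 5800000 / 210000000 = 27.619 ms.
Transmission budget = 44.1 − 27.619 = 16.481 ms.
R ≥ L / t_tx = 64000 bits / 0.016481 s = 3.883 Mbps.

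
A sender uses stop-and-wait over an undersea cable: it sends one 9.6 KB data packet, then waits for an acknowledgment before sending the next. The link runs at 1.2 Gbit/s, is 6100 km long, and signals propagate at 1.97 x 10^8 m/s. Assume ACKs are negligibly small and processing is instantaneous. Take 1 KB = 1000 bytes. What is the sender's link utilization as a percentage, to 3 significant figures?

t_tx = L/R = 76800/1200000000 = 6.4e-05 s.
t_prop = 6100000/197000000 = 0.0309645 s; RTT = 0.0619289 s.
Cycle = t_tx + RTT = 0.0619929 s.
Utilization = t_tx / cycle = 6.4e-05/0.0619929 = 0.103 %.

0.103 %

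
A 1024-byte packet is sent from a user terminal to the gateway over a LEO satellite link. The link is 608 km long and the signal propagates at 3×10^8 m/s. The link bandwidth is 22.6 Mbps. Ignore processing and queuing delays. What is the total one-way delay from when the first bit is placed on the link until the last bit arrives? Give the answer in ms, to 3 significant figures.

L = 1024 × 8 = 8192 bits.
Transmission delay = L/R = 8192 / 22600000 = 0.362478 ms.
Propagation delay = d/s = 608000 m / 300000000 m/s = 2.02667 ms.
Total = 2.39 ms.

2.39 ms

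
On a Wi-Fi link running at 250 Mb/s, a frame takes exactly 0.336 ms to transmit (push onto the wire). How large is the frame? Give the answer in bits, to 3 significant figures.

84000 bits

L = R × t_tx = 250000000 b/s × 0.000336 s = 84000 bits.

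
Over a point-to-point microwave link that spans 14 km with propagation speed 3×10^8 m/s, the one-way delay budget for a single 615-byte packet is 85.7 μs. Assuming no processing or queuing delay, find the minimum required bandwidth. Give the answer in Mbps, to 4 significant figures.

126.0 Mbps

L = 4920 bits.
Propagation delay = 14000 / 300000000 = 46.6667 μs.
Transmission budget = 85.7 − 46.6667 = 39.0333 μs.
R ≥ L / t_tx = 4920 bits / 3.90333e-05 s = 126.0 Mbps.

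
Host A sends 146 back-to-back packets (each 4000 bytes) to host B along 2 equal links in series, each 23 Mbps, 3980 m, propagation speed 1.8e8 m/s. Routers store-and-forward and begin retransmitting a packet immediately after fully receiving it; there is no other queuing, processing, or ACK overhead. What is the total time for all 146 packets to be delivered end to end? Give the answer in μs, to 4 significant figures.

Per-hop transmission t_tx = L/R = 32000/23000000 = 1391.3 μs.
Per-hop propagation t_prop = 3980/180000000 = 22.1111 μs.
Pipeline fill: first packet needs 2·t_tx to clear all hops; remaining 145 packets each add one t_tx.
Total = (2+146-1)·t_tx + 2·t_prop = 147·1391.3 + 2·22.1111 = 204600 μs.

204600 μs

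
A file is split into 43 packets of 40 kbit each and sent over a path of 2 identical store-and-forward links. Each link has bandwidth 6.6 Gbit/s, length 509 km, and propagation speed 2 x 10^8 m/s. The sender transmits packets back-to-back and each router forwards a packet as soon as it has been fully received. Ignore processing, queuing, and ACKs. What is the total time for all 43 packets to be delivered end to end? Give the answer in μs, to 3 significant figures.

5360 μs

Per-hop transmission t_tx = L/R = 40000/6600000000 = 6.06061 μs.
Per-hop propagation t_prop = 509000/200000000 = 2545 μs.
Pipeline fill: first packet needs 2·t_tx to clear all hops; remaining 42 packets each add one t_tx.
Total = (2+43-1)·t_tx + 2·t_prop = 44·6.06061 + 2·2545 = 5360 μs.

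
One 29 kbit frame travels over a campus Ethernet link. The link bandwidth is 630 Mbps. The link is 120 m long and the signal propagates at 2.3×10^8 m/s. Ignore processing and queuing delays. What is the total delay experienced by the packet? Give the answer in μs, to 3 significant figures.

L = 29000 bits.
Transmission delay = L/R = 29000 / 630000000 = 46.0317 μs.
Propagation delay = d/s = 120 m / 2.3e+08 m/s = 0.521739 μs.
Total = 46.6 μs.

46.6 μs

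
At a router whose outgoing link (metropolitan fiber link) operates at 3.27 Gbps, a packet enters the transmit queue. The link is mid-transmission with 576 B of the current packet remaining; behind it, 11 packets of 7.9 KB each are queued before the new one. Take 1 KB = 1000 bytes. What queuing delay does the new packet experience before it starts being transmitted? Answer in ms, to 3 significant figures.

Each queued packet: L/R = 63200/3270000000 = 0.0193272 ms.
11 queued → 0.212599 ms.
Plus remaining 4608 bits of current packet: 0.00140917 ms.
Queuing delay = 0.214 ms.

0.214 ms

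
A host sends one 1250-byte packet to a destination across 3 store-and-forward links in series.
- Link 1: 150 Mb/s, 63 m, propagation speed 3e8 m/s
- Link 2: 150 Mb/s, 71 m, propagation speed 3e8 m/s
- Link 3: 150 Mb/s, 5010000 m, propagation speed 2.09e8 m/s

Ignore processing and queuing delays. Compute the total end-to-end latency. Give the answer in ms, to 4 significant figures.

24.17 ms

L = 1250 × 8 = 10000 bits.
Transmission delay per hop = L/R = 10000/150000000 = 0.0666667 ms; 3 hops → 0.2 ms.
Propagation delays (d/s per hop): 0.00021, 0.000236667, 23.9713 ms; sum = 23.9717 ms.
End-to-end = 24.17 ms.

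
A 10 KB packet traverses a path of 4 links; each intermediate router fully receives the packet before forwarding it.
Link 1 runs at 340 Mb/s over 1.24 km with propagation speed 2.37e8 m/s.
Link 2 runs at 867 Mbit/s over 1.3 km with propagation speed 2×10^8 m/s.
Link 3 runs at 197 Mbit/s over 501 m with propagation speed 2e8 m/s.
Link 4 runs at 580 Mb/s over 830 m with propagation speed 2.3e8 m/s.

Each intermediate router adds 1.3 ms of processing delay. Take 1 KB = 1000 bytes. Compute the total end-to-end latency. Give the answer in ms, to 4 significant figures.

4.789 ms

L = 80000 bits.
Transmission delays (L/R per hop): 0.235294, 0.0922722, 0.406091, 0.137931 ms; sum = 0.871589 ms.
Propagation delays (d/s per hop): 0.00523207, 0.0065, 0.002505, 0.0036087 ms; sum = 0.0178458 ms.
Processing at 3 router(s): 3 × 1.3 ms = 3.9 ms.
End-to-end = 4.789 ms.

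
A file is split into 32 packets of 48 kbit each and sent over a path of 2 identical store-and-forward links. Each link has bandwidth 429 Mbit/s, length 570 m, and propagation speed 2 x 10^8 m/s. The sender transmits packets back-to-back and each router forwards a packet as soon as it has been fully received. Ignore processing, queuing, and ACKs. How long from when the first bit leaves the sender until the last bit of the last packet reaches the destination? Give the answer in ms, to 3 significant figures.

3.70 ms

Per-hop transmission t_tx = L/R = 48000/429000000 = 0.111888 ms.
Per-hop propagation t_prop = 570/200000000 = 0.00285 ms.
Pipeline fill: first packet needs 2·t_tx to clear all hops; remaining 31 packets each add one t_tx.
Total = (2+32-1)·t_tx + 2·t_prop = 33·0.111888 + 2·0.00285 = 3.70 ms.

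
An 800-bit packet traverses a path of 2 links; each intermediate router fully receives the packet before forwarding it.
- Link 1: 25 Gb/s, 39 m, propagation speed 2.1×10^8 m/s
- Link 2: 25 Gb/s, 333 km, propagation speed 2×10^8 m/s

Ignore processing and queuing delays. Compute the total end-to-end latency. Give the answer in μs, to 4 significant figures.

1665 μs

Transmission delay per hop = L/R = 800/25000000000 = 0.032 μs; 2 hops → 0.064 μs.
Propagation delays (d/s per hop): 0.185714, 1665 μs; sum = 1665.19 μs.
End-to-end = 1665 μs.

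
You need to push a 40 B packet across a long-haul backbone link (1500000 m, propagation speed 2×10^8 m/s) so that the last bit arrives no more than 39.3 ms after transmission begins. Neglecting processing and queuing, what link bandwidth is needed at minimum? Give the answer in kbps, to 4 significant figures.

10.06 kbps

L = 320 bits.
Propagation delay = 1500000 / 200000000 = 7.5 ms.
Transmission budget = 39.3 − 7.5 = 31.8 ms.
R ≥ L / t_tx = 320 bits / 0.0318 s = 10.06 kbps.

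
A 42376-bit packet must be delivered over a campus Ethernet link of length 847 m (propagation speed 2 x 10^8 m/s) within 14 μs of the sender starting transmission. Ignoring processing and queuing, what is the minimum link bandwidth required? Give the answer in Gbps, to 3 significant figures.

4.34 Gbps

Propagation delay = 847 / 200000000 = 4.235 μs.
Transmission budget = 14 − 4.235 = 9.765 μs.
R ≥ L / t_tx = 42376 bits / 9.765e-06 s = 4.34 Gbps.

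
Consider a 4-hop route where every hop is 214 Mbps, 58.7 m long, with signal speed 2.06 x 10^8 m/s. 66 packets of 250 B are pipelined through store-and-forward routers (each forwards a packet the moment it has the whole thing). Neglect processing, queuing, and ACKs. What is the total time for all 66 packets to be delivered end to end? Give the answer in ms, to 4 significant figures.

0.6460 ms

Per-hop transmission t_tx = L/R = 2000/214000000 = 0.00934579 ms.
Per-hop propagation t_prop = 58.7/206000000 = 0.000284951 ms.
Pipeline fill: first packet needs 4·t_tx to clear all hops; remaining 65 packets each add one t_tx.
Total = (4+66-1)·t_tx + 4·t_prop = 69·0.00934579 + 4·0.000284951 = 0.6460 ms.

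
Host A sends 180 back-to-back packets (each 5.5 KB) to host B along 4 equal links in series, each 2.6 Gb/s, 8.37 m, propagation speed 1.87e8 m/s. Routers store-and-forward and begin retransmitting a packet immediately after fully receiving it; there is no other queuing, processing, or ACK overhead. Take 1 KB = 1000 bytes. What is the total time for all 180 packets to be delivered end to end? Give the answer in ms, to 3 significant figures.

Per-hop transmission t_tx = L/R = 44000/2600000000 = 0.0169231 ms.
Per-hop propagation t_prop = 8.37/187000000 = 4.47594e-05 ms.
Pipeline fill: first packet needs 4·t_tx to clear all hops; remaining 179 packets each add one t_tx.
Total = (4+180-1)·t_tx + 4·t_prop = 183·0.0169231 + 4·4.47594e-05 = 3.10 ms.

3.10 ms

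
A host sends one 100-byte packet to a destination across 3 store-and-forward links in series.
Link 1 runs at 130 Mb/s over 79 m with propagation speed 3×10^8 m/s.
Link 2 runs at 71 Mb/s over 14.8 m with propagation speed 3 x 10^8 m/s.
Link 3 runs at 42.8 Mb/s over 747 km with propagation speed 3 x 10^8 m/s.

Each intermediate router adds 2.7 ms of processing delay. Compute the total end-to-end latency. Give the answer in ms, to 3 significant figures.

7.93 ms

L = 100 × 8 = 800 bits.
Transmission delays (L/R per hop): 0.00615385, 0.0112676, 0.0186916 ms; sum = 0.036113 ms.
Propagation delays (d/s per hop): 0.000263333, 4.93333e-05, 2.49 ms; sum = 2.49031 ms.
Processing at 2 router(s): 2 × 2.7 ms = 5.4 ms.
End-to-end = 7.93 ms.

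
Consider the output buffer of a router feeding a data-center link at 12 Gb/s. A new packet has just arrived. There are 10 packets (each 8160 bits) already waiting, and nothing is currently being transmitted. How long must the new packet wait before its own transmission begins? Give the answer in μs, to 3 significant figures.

6.80 μs

Each queued packet: L/R = 8160/12000000000 = 0.68 μs.
10 queued → 6.8 μs.
Queuing delay = 6.80 μs.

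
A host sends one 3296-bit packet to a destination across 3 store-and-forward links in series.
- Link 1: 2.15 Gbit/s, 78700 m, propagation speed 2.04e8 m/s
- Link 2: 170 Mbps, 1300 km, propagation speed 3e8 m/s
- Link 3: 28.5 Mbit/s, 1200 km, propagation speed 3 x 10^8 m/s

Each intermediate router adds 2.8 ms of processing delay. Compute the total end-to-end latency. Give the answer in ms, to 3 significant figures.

Transmission delays (L/R per hop): 0.00153302, 0.0193882, 0.115649 ms; sum = 0.13657 ms.
Propagation delays (d/s per hop): 0.385784, 4.33333, 4 ms; sum = 8.71912 ms.
Processing at 2 router(s): 2 × 2.8 ms = 5.6 ms.
End-to-end = 14.5 ms.

14.5 ms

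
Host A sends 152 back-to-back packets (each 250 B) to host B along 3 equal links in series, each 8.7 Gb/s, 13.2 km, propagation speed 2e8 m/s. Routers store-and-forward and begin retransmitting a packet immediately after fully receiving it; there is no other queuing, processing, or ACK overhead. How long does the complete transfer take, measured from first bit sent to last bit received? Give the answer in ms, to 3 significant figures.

Per-hop transmission t_tx = L/R = 2000/8700000000 = 0.000229885 ms.
Per-hop propagation t_prop = 13200/200000000 = 0.066 ms.
Pipeline fill: first packet needs 3·t_tx to clear all hops; remaining 151 packets each add one t_tx.
Total = (3+152-1)·t_tx + 3·t_prop = 154·0.000229885 + 3·0.066 = 0.233 ms.

0.233 ms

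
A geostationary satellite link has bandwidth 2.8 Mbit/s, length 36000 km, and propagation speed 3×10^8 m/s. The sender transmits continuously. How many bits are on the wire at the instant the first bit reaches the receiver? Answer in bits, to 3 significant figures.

Propagation delay = 36000000 / 300000000 = 0.12 s.
BDP = R × t_prop = 2800000 × 0.12 = 336000 bits.

336000 bits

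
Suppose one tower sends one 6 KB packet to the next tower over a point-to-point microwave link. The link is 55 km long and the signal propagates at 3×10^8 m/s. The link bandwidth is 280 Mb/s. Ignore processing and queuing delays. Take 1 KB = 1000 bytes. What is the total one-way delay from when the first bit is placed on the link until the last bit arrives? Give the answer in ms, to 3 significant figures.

L = 48000 bits.
Transmission delay = L/R = 48000 / 280000000 = 0.171429 ms.
Propagation delay = d/s = 55000 m / 300000000 m/s = 0.183333 ms.
Total = 0.355 ms.

0.355 ms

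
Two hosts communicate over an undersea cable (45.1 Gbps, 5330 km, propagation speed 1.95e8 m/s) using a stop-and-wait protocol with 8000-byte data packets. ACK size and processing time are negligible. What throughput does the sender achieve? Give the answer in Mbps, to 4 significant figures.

1.171 Mbps

t_tx = L/R = 64000/45100000000 = 1.41907e-06 s.
t_prop = 5330000/195000000 = 0.0273333 s; RTT = 0.0546667 s.
Cycle = t_tx + RTT = 0.0546681 s.
Throughput = L / cycle = 64000 / 0.0546681 = 1.171 Mbps.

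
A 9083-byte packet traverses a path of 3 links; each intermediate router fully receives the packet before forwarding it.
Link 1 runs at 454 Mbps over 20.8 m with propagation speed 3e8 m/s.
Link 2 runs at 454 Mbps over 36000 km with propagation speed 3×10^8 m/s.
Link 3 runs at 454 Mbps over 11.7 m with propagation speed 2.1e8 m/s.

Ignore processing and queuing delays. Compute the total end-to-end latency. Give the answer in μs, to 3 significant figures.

L = 9083 × 8 = 72664 bits.
Transmission delay per hop = L/R = 72664/454000000 = 160.053 μs; 3 hops → 480.159 μs.
Propagation delays (d/s per hop): 0.0693333, 120000, 0.0557143 μs; sum = 120000 μs.
End-to-end = 120000 μs.

120000 μs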